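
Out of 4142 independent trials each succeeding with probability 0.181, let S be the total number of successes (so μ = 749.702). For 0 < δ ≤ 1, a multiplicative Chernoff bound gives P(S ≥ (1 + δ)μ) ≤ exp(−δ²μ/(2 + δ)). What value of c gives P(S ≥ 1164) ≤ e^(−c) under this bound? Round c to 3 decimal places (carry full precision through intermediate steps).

Write 1164 = (1 + δ)μ, so δ = 1164/749.702 − 1 = 0.5526169…
Then the exponent is δ²μ/(2 + δ) = (1164 − μ)² / (μ·(2 + δ)) = 89.691516.

89.692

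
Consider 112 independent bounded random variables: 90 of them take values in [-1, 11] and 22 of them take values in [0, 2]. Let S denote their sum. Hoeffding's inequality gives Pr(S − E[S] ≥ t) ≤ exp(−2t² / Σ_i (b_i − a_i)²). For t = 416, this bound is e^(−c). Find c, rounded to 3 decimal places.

Σ(b_i − a_i)² = 90·12² + 22·2² = 13048.
c = 2t² / 13048 = 2·416² / 13048 = 26.5261.

26.526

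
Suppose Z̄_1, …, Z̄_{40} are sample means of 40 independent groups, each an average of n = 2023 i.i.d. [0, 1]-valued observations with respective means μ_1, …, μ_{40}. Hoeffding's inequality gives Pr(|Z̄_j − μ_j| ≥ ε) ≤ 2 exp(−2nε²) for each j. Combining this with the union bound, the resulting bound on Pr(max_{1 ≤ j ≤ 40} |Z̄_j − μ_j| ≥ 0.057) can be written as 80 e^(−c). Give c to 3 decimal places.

Union bound over the 40 events: Pr(max_{1 ≤ j ≤ 40} |Z̄_j − μ_j| ≥ 0.057) ≤ 40·2·exp(−2nε²) = 80 exp(−2·2023·0.057²).
So c = 2·2023·0.057² = 13.1455.

13.145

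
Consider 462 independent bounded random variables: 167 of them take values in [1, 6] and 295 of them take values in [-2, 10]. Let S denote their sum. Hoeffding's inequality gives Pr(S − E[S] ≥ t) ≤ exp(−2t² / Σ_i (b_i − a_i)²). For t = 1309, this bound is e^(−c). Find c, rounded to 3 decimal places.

73.453

Σ(b_i − a_i)² = 167·5² + 295·12² = 46655.
c = 2t² / 46655 = 2·1309² / 46655 = 73.4533.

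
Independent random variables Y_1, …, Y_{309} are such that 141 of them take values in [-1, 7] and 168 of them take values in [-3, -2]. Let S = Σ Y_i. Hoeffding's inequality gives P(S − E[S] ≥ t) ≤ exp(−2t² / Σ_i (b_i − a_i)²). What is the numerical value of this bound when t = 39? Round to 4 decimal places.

0.7182

Σ(b_i − a_i)² = 141·8² + 168·1² = 9192.
Exponent = 2·39² / 9192 = 0.33094.
Bound = exp(−0.33094) = 0.71825.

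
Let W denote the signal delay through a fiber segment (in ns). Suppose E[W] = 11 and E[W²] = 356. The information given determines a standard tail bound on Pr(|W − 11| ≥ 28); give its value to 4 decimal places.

0.2997

The first two moments determine the variance, so Chebyshev's inequality is the sharpest standard bound available.
Var(W) = E[W²] − (E[W])² = 356 − 121 = 235.
Chebyshev's inequality: Pr(|W − μ| ≥ t) ≤ Var(W)/t² = 235/784 = 0.2997.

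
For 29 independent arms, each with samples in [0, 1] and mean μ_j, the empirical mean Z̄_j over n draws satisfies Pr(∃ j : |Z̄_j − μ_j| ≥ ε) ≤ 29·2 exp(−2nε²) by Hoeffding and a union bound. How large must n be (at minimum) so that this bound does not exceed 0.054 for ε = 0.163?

Need 2·29·exp(−2nε²) ≤ 0.054, i.e. exp(−2nε²) ≤ 0.054/58.
So 2nε² ≥ ln(58/0.054) = 6.979214.
Hence n ≥ 6.979214/(2·0.163²) = 131.341.
The smallest integer n is 132.

132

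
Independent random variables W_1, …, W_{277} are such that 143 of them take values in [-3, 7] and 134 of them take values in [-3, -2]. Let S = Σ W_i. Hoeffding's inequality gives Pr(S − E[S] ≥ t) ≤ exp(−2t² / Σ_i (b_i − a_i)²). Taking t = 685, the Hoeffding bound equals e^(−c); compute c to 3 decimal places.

Σ(b_i − a_i)² = 143·10² + 134·1² = 14434.
c = 2t² / 14434 = 2·685² / 14434 = 65.0166.

65.017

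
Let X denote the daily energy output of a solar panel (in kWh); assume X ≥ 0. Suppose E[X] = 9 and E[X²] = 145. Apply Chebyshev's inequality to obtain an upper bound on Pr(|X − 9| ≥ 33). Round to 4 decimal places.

0.0588

Var(X) = E[X²] − (E[X])² = 145 − 81 = 64.
Chebyshev's inequality: Pr(|X − μ| ≥ t) ≤ Var(X)/t² = 64/1089 = 0.0588.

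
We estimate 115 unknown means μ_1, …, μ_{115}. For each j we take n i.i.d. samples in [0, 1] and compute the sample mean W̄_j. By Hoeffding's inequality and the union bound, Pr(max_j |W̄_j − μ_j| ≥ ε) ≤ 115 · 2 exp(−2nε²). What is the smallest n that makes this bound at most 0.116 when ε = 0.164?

142

Need 2·115·exp(−2nε²) ≤ 0.116, i.e. exp(−2nε²) ≤ 0.116/230.
So 2nε² ≥ ln(230/0.116) = 7.592244.
Hence n ≥ 7.592244/(2·0.164²) = 141.141.
The smallest integer n is 142.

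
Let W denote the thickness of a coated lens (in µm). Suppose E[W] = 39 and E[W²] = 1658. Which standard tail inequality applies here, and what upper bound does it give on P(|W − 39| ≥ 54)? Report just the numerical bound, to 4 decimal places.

The first two moments determine the variance, so Chebyshev's inequality is the sharpest standard bound available.
Var(W) = E[W²] − (E[W])² = 1658 − 1521 = 137.
Chebyshev's inequality: P(|W − μ| ≥ t) ≤ Var(W)/t² = 137/2916 = 0.0470.

0.0470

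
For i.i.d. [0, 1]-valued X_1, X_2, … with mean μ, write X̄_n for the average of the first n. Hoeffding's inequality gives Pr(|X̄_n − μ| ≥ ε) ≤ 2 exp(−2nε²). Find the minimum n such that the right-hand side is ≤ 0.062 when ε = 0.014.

8862

Require 2·exp(−2nε²) ≤ 0.062, i.e. 2nε² ≥ ln(2/0.062) = 3.473768.
So n ≥ 3.473768 / (2·0.014²) = 8861.653.
The smallest integer n is 8862.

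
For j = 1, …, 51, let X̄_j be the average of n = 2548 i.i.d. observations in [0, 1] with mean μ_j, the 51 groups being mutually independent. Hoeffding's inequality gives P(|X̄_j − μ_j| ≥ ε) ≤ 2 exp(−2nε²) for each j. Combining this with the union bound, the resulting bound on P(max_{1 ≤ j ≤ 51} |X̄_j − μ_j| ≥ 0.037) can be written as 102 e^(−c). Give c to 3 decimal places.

Union bound over the 51 events: P(max_{1 ≤ j ≤ 51} |X̄_j − μ_j| ≥ 0.037) ≤ 51·2·exp(−2nε²) = 102 exp(−2·2548·0.037²).
So c = 2·2548·0.037² = 6.9764.

6.976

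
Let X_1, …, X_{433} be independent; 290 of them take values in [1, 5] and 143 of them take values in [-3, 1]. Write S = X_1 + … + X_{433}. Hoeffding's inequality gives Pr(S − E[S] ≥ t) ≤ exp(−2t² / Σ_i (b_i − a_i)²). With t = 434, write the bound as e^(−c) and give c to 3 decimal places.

Σ(b_i − a_i)² = 290·4² + 143·4² = 6928.
c = 2t² / 6928 = 2·434² / 6928 = 54.3753.

54.375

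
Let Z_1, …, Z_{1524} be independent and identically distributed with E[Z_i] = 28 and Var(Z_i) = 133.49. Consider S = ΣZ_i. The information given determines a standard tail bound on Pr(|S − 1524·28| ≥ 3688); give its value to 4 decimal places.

0.0150

With mean and variance of each term known, Chebyshev's inequality bounds the deviation of the sum (or sample mean).
Var(S) = n·Var(Z_i) = 1524·133.49 = 203438.76.
Chebyshev: Pr(|S − 1524·28| ≥ 3688) ≤ Var(S)/3688² = 203438.76/13601344 = 0.0150.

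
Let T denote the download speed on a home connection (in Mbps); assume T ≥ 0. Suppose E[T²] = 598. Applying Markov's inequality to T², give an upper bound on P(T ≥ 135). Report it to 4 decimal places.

Since T ≥ 0, the event {T ≥ 135} is the same as {T² ≥ 18225}.
Markov's inequality applied to T² gives P(T² ≥ 18225) ≤ E[T²]/18225 = 598/18225 = 0.0328.

0.0328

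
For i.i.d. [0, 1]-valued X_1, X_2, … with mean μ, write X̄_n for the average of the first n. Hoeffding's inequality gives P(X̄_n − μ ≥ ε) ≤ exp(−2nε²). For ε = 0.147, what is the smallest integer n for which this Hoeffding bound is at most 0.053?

68

Require exp(−2nε²) ≤ 0.053, i.e. 2nε² ≥ ln(1/0.053) = 2.937463.
So n ≥ 2.937463 / (2·0.147²) = 67.969.
The smallest integer n is 68.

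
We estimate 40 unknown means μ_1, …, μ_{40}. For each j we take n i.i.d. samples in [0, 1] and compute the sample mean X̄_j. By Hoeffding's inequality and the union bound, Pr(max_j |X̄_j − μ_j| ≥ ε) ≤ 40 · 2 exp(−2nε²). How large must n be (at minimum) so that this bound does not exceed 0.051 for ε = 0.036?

2839

Need 2·40·exp(−2nε²) ≤ 0.051, i.e. exp(−2nε²) ≤ 0.051/80.
So 2nε² ≥ ln(80/0.051) = 7.357956.
Hence n ≥ 7.357956/(2·0.036²) = 2838.718.
The smallest integer n is 2839.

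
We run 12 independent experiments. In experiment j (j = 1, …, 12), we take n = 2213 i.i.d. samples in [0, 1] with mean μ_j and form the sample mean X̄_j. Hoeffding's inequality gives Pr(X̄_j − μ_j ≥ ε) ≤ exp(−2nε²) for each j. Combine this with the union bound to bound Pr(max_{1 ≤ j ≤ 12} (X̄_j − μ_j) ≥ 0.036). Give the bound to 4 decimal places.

0.0387

Per-experiment Hoeffding bound: exp(−2·2213·0.036²) = exp(−5.73610) = 0.0032273.
Union bound over 12 events: 12·0.0032273 = 0.03873.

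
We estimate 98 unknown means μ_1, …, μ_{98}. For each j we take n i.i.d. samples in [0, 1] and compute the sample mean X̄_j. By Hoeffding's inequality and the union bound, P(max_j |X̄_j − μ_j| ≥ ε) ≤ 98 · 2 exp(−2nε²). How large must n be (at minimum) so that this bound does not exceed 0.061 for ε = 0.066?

927

Need 2·98·exp(−2nε²) ≤ 0.061, i.e. exp(−2nε²) ≤ 0.061/196.
So 2nε² ≥ ln(196/0.061) = 8.074996.
Hence n ≥ 8.074996/(2·0.066²) = 926.882.
The smallest integer n is 927.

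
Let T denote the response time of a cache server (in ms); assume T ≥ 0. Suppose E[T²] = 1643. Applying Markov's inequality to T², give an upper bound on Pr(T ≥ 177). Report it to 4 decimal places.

Since T ≥ 0, the event {T ≥ 177} is the same as {T² ≥ 31329}.
Markov's inequality applied to T² gives Pr(T² ≥ 31329) ≤ E[T²]/31329 = 1643/31329 = 0.0524.

0.0524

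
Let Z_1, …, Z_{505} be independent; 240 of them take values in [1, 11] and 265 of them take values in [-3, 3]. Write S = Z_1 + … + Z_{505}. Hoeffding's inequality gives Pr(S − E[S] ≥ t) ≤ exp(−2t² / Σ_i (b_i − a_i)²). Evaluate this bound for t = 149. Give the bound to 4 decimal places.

0.2661

Σ(b_i − a_i)² = 240·10² + 265·6² = 33540.
Exponent = 2·149² / 33540 = 1.32385.
Bound = exp(−1.32385) = 0.26611.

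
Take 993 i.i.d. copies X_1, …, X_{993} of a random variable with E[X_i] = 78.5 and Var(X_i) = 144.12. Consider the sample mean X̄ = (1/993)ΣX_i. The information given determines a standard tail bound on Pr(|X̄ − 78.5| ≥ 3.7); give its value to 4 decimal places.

With mean and variance of each term known, Chebyshev's inequality bounds the deviation of the sum (or sample mean).
Var(X̄) = Var(X_i)/n = 144.12/993 = 0.14514.
Chebyshev: Pr(|X̄ − 78.5| ≥ 3.7) ≤ Var(X̄)/(3.7)² = 144.12/(993·3.7²) = 0.0106.

0.0106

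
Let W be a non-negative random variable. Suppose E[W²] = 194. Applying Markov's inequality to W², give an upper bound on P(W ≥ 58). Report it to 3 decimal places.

Since W ≥ 0, the event {W ≥ 58} is the same as {W² ≥ 3364}.
Markov's inequality applied to W² gives P(W² ≥ 3364) ≤ E[W²]/3364 = 194/3364 = 0.0577.

0.058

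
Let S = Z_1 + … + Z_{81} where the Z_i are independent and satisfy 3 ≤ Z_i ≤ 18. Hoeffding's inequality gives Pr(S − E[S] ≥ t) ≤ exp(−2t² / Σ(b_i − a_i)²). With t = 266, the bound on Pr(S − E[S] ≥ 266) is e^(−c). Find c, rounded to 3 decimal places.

Σ(b_i − a_i)² = 81·(15)² = 18225.
c = 2t²/18225 = 2·266²/18225 = 7.7647.

7.765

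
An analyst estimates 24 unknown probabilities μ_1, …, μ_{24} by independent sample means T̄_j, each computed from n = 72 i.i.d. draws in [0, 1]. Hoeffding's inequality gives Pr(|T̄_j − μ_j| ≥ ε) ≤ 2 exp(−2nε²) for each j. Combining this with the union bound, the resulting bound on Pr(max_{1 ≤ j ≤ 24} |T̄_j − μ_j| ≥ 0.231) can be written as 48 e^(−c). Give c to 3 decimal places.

7.684

Union bound over the 24 events: Pr(max_{1 ≤ j ≤ 24} |T̄_j − μ_j| ≥ 0.231) ≤ 24·2·exp(−2nε²) = 48 exp(−2·72·0.231²).
So c = 2·72·0.231² = 7.6840.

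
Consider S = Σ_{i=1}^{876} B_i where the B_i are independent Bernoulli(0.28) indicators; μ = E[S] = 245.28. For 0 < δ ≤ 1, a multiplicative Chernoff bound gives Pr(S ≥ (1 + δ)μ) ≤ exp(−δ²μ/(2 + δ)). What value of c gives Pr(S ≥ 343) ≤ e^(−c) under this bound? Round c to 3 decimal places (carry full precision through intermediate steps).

16.232

Write 343 = (1 + δ)μ, so δ = 343/245.28 − 1 = 0.3984018…
Then the exponent is δ²μ/(2 + δ) = (343 − μ)² / (μ·(2 + δ)) = 16.232404.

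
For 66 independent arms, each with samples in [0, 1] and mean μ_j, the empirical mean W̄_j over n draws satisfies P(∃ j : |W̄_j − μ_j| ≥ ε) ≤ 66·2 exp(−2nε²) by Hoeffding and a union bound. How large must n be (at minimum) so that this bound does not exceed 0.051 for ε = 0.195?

Need 2·66·exp(−2nε²) ≤ 0.051, i.e. exp(−2nε²) ≤ 0.051/132.
So 2nε² ≥ ln(132/0.051) = 7.858732.
Hence n ≥ 7.858732/(2·0.195²) = 103.336.
The smallest integer n is 104.

104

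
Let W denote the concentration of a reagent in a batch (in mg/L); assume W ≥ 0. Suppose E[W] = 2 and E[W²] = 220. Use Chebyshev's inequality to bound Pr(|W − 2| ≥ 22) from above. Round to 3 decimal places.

0.446

Var(W) = E[W²] − (E[W])² = 220 − 4 = 216.
Chebyshev's inequality: Pr(|W − μ| ≥ t) ≤ Var(W)/t² = 216/484 = 0.4463.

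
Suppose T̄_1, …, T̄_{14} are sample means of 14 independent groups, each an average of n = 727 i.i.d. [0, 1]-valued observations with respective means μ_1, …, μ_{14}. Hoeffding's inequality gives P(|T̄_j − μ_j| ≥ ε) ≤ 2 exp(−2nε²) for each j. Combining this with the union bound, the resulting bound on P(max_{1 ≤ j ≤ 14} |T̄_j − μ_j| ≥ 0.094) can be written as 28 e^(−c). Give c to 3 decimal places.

12.848

Union bound over the 14 events: P(max_{1 ≤ j ≤ 14} |T̄_j − μ_j| ≥ 0.094) ≤ 14·2·exp(−2nε²) = 28 exp(−2·727·0.094²).
So c = 2·727·0.094² = 12.8475.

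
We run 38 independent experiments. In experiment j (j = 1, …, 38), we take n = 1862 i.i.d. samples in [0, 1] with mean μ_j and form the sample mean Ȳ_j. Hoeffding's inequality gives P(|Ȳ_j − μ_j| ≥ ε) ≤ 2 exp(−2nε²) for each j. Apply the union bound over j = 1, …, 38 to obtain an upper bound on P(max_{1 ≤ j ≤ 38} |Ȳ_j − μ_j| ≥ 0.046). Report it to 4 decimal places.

Per-experiment Hoeffding bound: 2·exp(−2·1862·0.046²) = 2·exp(−7.87998) = 0.00075648.
Union bound over 38 events: 38·0.00075648 = 0.02875.

0.0287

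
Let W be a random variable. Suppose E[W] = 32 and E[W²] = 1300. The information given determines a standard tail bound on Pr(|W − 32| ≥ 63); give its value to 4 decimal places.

0.0695

The first two moments determine the variance, so Chebyshev's inequality is the sharpest standard bound available.
Var(W) = E[W²] − (E[W])² = 1300 − 1024 = 276.
Chebyshev's inequality: Pr(|W − μ| ≥ t) ≤ Var(W)/t² = 276/3969 = 0.0695.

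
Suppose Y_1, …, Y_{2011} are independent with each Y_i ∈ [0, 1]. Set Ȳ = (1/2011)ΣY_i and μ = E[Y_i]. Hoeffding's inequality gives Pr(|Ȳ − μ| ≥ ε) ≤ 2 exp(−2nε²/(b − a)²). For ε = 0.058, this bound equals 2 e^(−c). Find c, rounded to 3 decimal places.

c = 2nε²/(b − a)² = 2·2011·0.058² / 1² = 13.5300.

13.530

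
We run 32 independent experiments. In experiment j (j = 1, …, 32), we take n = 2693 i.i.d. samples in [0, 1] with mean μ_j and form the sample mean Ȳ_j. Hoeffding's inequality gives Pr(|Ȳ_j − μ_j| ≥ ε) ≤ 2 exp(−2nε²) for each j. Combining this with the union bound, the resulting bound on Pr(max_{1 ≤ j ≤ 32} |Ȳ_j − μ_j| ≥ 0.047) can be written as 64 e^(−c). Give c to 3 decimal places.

Union bound over the 32 events: Pr(max_{1 ≤ j ≤ 32} |Ȳ_j − μ_j| ≥ 0.047) ≤ 32·2·exp(−2nε²) = 64 exp(−2·2693·0.047²).
So c = 2·2693·0.047² = 11.8977.

11.898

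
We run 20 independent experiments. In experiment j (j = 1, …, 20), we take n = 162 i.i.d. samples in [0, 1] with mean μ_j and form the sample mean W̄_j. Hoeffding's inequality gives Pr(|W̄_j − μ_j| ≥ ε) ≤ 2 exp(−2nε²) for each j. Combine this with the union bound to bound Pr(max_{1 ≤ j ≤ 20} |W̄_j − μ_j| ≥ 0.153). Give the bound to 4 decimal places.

0.0203

Per-experiment Hoeffding bound: 2·exp(−2·162·0.153²) = 2·exp(−7.58452) = 0.0010165.
Union bound over 20 events: 20·0.0010165 = 0.02033.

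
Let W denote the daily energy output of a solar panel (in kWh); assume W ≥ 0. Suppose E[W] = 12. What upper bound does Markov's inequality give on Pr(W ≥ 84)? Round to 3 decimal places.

Markov's inequality: for a non-negative random variable, Pr(W ≥ a) ≤ E[W]/a.
Here E[W] = 12 and a = 84, so the bound is 12/84 = 0.1429.

0.143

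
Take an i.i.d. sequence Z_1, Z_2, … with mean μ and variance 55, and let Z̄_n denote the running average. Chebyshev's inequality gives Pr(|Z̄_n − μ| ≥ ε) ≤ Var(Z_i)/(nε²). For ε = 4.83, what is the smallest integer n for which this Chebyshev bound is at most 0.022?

Require 55/(n·4.83²) ≤ 0.022, i.e. n ≥ 55/(0.022·4.83²) = 107.163.
The smallest integer n is 108.

108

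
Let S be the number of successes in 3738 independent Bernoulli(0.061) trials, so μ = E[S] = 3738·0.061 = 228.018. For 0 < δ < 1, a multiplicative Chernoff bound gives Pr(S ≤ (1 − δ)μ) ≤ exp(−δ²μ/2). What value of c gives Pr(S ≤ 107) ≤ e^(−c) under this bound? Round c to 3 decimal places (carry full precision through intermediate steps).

32.114

Write 107 = (1 − δ)μ, so δ = 1 − 107/228.018 = 0.5307388…
Then the exponent is δ²μ/2 = (μ − 107)²/(2μ) = 32.114474.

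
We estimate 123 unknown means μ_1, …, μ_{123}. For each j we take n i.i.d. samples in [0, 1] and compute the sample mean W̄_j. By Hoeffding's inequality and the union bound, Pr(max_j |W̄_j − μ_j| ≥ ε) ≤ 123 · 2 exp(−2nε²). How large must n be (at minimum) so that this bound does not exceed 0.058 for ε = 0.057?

1286

Need 2·123·exp(−2nε²) ≤ 0.058, i.e. exp(−2nε²) ≤ 0.058/246.
So 2nε² ≥ ln(246/0.058) = 8.352644.
Hence n ≥ 8.352644/(2·0.057²) = 1285.418.
The smallest integer n is 1286.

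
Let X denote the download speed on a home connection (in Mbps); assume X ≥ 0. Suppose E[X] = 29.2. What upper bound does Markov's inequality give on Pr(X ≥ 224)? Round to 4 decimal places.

Markov's inequality: for a non-negative random variable, Pr(X ≥ a) ≤ E[X]/a.
Here E[X] = 29.2 and a = 224, so the bound is 29.2/224 = 0.1304.

0.1304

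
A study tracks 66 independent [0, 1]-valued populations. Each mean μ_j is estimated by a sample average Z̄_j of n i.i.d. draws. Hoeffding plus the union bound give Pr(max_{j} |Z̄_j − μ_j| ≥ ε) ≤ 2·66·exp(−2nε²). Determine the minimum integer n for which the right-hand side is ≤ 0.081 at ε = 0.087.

Need 2·66·exp(−2nε²) ≤ 0.081, i.e. exp(−2nε²) ≤ 0.081/132.
So 2nε² ≥ ln(132/0.081) = 7.396108.
Hence n ≥ 7.396108/(2·0.087²) = 488.579.
The smallest integer n is 489.

489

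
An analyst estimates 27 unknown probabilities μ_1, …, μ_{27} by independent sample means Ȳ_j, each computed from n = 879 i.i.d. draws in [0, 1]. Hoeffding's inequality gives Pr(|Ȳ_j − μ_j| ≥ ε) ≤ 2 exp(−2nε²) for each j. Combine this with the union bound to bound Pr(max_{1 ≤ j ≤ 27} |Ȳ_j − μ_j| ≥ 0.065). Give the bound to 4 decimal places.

Per-experiment Hoeffding bound: 2·exp(−2·879·0.065²) = 2·exp(−7.42755) = 0.0011893.
Union bound over 27 events: 27·0.0011893 = 0.03211.

0.0321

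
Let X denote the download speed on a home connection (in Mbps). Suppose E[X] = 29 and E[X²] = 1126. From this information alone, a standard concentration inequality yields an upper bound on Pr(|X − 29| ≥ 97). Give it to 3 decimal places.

0.030

The first two moments determine the variance, so Chebyshev's inequality is the sharpest standard bound available.
Var(X) = E[X²] − (E[X])² = 1126 − 841 = 285.
Chebyshev's inequality: Pr(|X − μ| ≥ t) ≤ Var(X)/t² = 285/9409 = 0.0303.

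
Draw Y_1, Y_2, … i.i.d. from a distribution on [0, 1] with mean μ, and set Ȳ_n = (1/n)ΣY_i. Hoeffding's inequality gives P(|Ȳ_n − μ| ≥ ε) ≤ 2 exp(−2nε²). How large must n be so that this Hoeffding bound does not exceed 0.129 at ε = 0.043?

Require 2·exp(−2nε²) ≤ 0.129, i.e. 2nε² ≥ ln(2/0.129) = 2.741090.
So n ≥ 2.741090 / (2·0.043²) = 741.236.
The smallest integer n is 742.

742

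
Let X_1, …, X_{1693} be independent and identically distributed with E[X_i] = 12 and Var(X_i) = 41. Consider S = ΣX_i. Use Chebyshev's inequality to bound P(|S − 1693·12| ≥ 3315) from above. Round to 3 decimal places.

0.006

Var(S) = n·Var(X_i) = 1693·41 = 69413.
Chebyshev: P(|S − 1693·12| ≥ 3315) ≤ Var(S)/3315² = 69413/10989225 = 0.0063.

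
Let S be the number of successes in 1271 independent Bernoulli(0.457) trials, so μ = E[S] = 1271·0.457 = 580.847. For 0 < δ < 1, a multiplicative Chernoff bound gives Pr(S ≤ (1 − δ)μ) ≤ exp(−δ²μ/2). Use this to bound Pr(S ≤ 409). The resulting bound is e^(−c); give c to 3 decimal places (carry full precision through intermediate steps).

Write 409 = (1 − δ)μ, so δ = 1 − 409/580.847 = 0.2958559…
Then the exponent is δ²μ/2 = (μ − 409)²/(2μ) = 25.420973.

25.421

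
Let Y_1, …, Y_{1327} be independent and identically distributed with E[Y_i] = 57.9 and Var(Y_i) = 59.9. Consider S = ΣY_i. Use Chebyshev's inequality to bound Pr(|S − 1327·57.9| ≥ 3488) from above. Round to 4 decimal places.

0.0065

Var(S) = n·Var(Y_i) = 1327·59.9 = 79487.3.
Chebyshev: Pr(|S − 1327·57.9| ≥ 3488) ≤ Var(S)/3488² = 79487.3/12166144 = 0.0065.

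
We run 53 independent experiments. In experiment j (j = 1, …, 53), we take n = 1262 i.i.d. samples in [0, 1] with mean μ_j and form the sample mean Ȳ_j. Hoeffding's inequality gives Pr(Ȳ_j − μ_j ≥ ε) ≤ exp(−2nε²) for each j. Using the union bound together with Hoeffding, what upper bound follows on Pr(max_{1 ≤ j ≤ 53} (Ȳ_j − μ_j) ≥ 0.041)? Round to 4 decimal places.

0.7614

Per-experiment Hoeffding bound: exp(−2·1262·0.041²) = exp(−4.24284) = 0.014367.
Union bound over 53 events: 53·0.014367 = 0.76143.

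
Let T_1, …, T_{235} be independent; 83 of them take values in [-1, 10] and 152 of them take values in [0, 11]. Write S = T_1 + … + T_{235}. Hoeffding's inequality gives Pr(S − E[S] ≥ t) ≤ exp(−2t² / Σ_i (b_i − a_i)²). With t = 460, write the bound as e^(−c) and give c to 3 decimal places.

14.883

Σ(b_i − a_i)² = 83·11² + 152·11² = 28435.
c = 2t² / 28435 = 2·460² / 28435 = 14.8831.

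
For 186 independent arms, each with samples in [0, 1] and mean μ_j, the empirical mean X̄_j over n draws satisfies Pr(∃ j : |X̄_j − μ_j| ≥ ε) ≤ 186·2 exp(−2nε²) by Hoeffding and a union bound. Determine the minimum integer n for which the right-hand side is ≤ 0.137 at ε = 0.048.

Need 2·186·exp(−2nε²) ≤ 0.137, i.e. exp(−2nε²) ≤ 0.137/372.
So 2nε² ≥ ln(372/0.137) = 7.906668.
Hence n ≥ 7.906668/(2·0.048²) = 1715.857.
The smallest integer n is 1716.

1716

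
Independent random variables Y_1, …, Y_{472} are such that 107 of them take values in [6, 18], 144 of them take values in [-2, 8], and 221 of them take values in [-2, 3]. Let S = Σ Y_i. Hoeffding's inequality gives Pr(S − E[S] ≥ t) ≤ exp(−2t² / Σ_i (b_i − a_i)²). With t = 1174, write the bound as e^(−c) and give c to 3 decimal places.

Σ(b_i − a_i)² = 107·12² + 144·10² + 221·5² = 35333.
c = 2t² / 35333 = 2·1174² / 35333 = 78.0164.

78.016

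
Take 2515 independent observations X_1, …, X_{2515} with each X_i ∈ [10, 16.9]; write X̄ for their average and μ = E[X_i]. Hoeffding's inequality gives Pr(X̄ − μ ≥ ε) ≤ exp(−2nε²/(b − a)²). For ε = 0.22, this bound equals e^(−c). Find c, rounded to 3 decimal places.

c = 2nε²/(b − a)² = 2·2515·0.22² / 6.9² = 5.1135.

5.113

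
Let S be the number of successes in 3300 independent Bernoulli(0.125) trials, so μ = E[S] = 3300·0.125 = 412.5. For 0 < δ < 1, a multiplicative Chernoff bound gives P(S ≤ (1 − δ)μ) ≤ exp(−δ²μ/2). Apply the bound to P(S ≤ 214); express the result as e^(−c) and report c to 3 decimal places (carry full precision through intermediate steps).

47.760

Write 214 = (1 − δ)μ, so δ = 1 − 214/412.5 = 0.4812121…
Then the exponent is δ²μ/2 = (μ − 214)²/(2μ) = 47.760303.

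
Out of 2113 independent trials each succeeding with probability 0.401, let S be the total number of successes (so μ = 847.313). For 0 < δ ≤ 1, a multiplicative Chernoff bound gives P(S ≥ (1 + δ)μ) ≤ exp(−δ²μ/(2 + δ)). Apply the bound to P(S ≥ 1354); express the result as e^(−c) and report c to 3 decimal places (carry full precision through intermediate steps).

116.627

Write 1354 = (1 + δ)μ, so δ = 1354/847.313 − 1 = 0.5979927…
Then the exponent is δ²μ/(2 + δ) = (1354 − μ)² / (μ·(2 + δ)) = 116.626630.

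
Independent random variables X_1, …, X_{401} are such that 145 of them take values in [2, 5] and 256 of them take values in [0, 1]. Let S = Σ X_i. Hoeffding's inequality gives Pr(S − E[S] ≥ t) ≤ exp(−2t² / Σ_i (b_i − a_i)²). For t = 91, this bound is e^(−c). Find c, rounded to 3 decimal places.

10.610

Σ(b_i − a_i)² = 145·3² + 256·1² = 1561.
c = 2t² / 1561 = 2·91² / 1561 = 10.6099.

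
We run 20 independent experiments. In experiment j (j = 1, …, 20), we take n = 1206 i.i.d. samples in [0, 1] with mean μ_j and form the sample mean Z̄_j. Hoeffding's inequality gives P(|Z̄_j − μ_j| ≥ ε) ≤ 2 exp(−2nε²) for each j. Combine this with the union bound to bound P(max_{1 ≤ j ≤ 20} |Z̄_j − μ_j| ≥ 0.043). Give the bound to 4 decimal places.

Per-experiment Hoeffding bound: 2·exp(−2·1206·0.043²) = 2·exp(−4.45979) = 0.02313.
Union bound over 20 events: 20·0.02313 = 0.46259.

0.4626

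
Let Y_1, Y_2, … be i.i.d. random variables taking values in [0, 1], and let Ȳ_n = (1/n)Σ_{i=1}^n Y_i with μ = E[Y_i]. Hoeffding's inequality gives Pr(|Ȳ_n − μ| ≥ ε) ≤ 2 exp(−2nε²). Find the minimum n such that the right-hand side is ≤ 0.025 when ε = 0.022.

Require 2·exp(−2nε²) ≤ 0.025, i.e. 2nε² ≥ ln(2/0.025) = 4.382027.
So n ≥ 4.382027 / (2·0.022²) = 4526.887.
The smallest integer n is 4527.

4527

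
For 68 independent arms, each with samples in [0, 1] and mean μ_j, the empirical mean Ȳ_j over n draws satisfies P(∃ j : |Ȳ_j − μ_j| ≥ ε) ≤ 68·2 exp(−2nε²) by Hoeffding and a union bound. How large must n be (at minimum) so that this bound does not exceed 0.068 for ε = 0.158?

153

Need 2·68·exp(−2nε²) ≤ 0.068, i.e. exp(−2nε²) ≤ 0.068/136.
So 2nε² ≥ ln(136/0.068) = 7.600902.
Hence n ≥ 7.600902/(2·0.158²) = 152.237.
The smallest integer n is 153.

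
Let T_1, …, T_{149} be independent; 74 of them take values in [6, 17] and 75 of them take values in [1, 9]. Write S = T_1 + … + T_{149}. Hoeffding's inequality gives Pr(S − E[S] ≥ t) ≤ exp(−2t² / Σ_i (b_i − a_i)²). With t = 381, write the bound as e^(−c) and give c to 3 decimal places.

Σ(b_i − a_i)² = 74·11² + 75·8² = 13754.
c = 2t² / 13754 = 2·381² / 13754 = 21.1082.

21.108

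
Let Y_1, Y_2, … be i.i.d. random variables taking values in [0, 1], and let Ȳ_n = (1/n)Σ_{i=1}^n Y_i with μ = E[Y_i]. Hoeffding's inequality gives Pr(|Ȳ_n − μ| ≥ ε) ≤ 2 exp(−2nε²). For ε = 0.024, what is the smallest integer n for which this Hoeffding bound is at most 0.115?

2480

Require 2·exp(−2nε²) ≤ 0.115, i.e. 2nε² ≥ ln(2/0.115) = 2.855970.
So n ≥ 2.855970 / (2·0.024²) = 2479.141.
The smallest integer n is 2480.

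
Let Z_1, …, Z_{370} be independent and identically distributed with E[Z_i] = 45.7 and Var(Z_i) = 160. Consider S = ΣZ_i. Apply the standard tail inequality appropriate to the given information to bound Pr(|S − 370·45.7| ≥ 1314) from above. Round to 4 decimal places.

0.0343

With mean and variance of each term known, Chebyshev's inequality bounds the deviation of the sum (or sample mean).
Var(S) = n·Var(Z_i) = 370·160 = 59200.
Chebyshev: Pr(|S − 370·45.7| ≥ 1314) ≤ Var(S)/1314² = 59200/1726596 = 0.0343.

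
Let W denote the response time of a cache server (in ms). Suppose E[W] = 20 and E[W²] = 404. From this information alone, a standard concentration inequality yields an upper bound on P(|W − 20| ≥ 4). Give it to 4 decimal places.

The first two moments determine the variance, so Chebyshev's inequality is the sharpest standard bound available.
Var(W) = E[W²] − (E[W])² = 404 − 400 = 4.
Chebyshev's inequality: P(|W − μ| ≥ t) ≤ Var(W)/t² = 4/16 = 0.2500.

0.2500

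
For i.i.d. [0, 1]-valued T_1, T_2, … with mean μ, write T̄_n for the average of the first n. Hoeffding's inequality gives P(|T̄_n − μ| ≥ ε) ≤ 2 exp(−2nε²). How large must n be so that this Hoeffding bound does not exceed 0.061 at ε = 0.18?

54

Require 2·exp(−2nε²) ≤ 0.061, i.e. 2nε² ≥ ln(2/0.061) = 3.490029.
So n ≥ 3.490029 / (2·0.18²) = 53.858.
The smallest integer n is 54.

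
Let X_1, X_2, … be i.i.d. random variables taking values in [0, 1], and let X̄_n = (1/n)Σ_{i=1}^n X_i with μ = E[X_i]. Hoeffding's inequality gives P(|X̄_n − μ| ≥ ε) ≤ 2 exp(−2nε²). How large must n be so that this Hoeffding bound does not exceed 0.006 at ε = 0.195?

Require 2·exp(−2nε²) ≤ 0.006, i.e. 2nε² ≥ ln(2/0.006) = 5.809143.
So n ≥ 5.809143 / (2·0.195²) = 76.386.
The smallest integer n is 77.

77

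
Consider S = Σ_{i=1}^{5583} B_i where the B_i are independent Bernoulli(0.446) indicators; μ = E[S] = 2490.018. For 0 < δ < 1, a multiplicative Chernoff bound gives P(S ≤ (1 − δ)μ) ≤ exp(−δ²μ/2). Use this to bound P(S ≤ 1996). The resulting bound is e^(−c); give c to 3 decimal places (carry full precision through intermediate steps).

Write 1996 = (1 − δ)μ, so δ = 1 − 1996/2490.018 = 0.1983994…
Then the exponent is δ²μ/2 = (μ − 1996)²/(2μ) = 49.006430.

49.006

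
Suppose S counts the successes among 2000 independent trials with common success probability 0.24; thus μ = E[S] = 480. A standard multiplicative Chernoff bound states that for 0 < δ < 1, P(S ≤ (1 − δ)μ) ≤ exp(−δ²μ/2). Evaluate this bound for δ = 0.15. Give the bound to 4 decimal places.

0.0045

Exponent = δ²μ/2 = 0.15²·480/2 = 5.4000.
Bound = exp(−5.4000) = 0.00452.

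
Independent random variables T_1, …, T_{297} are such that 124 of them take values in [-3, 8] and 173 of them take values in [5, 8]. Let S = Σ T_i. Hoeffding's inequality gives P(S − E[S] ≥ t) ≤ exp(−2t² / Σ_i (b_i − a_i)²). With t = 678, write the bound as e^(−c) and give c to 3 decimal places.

Σ(b_i − a_i)² = 124·11² + 173·3² = 16561.
c = 2t² / 16561 = 2·678² / 16561 = 55.5140.

55.514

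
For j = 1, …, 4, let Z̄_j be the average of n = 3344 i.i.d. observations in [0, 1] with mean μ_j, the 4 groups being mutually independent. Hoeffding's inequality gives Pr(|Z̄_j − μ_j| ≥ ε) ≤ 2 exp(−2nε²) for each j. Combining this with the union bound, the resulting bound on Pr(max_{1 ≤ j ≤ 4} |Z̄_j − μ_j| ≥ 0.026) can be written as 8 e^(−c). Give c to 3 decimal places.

Union bound over the 4 events: Pr(max_{1 ≤ j ≤ 4} |Z̄_j − μ_j| ≥ 0.026) ≤ 4·2·exp(−2nε²) = 8 exp(−2·3344·0.026²).
So c = 2·3344·0.026² = 4.5211.

4.521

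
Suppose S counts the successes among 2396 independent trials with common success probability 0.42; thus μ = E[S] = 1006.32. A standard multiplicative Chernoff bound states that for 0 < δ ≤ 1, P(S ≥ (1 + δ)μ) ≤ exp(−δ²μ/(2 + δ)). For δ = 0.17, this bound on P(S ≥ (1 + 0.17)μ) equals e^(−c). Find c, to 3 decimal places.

c = δ²μ/(2 + δ) = 0.17²·1006.32/(2 + 0.17) = 13.4021.

13.402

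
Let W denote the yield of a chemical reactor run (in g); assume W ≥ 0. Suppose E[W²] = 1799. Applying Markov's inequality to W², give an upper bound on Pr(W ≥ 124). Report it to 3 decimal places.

Since W ≥ 0, the event {W ≥ 124} is the same as {W² ≥ 15376}.
Markov's inequality applied to W² gives Pr(W² ≥ 15376) ≤ E[W²]/15376 = 1799/15376 = 0.1170.

0.117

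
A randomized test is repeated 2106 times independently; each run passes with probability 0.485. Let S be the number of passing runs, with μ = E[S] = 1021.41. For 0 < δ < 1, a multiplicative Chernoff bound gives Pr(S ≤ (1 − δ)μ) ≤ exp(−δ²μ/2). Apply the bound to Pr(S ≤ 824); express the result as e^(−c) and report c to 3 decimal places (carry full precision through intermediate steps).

19.077

Write 824 = (1 − δ)μ, so δ = 1 − 824/1021.41 = 0.193272…
Then the exponent is δ²μ/2 = (μ − 824)²/(2μ) = 19.076917.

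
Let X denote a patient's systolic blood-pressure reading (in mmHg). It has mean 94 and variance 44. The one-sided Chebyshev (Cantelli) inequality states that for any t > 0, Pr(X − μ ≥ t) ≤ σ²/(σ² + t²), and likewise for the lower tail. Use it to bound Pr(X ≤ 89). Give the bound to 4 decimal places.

0.6377

Here σ² = 44 and t = 5, so σ² + t² = 69.
Cantelli's bound: 44/69 = 0.6377.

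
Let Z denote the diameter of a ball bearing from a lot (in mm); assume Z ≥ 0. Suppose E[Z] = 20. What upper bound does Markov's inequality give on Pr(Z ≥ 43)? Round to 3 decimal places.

0.465

Markov's inequality: for a non-negative random variable, Pr(Z ≥ a) ≤ E[Z]/a.
Here E[Z] = 20 and a = 43, so the bound is 20/43 = 0.4651.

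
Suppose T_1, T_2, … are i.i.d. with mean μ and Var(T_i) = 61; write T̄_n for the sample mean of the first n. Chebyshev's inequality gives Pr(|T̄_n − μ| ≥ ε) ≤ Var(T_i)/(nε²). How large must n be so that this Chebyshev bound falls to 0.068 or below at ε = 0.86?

1213

Require 61/(n·0.86²) ≤ 0.068, i.e. n ≥ 61/(0.068·0.86²) = 1212.897.
The smallest integer n is 1213.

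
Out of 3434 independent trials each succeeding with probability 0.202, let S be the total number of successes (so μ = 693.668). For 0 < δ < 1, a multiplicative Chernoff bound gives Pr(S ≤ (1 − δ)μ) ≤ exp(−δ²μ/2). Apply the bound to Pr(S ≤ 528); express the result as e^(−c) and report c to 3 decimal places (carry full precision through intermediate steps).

19.783

Write 528 = (1 − δ)μ, so δ = 1 − 528/693.668 = 0.2388289…
Then the exponent is δ²μ/2 = (μ − 528)²/(2μ) = 19.783157.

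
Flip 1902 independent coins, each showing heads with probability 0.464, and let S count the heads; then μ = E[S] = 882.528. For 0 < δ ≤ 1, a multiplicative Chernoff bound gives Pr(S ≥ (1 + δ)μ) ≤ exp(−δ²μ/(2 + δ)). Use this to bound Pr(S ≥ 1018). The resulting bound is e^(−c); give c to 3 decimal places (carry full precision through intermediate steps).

9.657

Write 1018 = (1 + δ)μ, so δ = 1018/882.528 − 1 = 0.1535045…
Then the exponent is δ²μ/(2 + δ) = (1018 − μ)² / (μ·(2 + δ)) = 9.656613.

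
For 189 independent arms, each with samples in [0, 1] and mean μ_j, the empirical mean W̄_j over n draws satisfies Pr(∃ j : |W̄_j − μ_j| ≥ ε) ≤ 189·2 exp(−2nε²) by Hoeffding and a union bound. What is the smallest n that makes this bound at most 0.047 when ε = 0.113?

Need 2·189·exp(−2nε²) ≤ 0.047, i.e. exp(−2nε²) ≤ 0.047/378.
So 2nε² ≥ ln(378/0.047) = 8.992502.
Hence n ≥ 8.992502/(2·0.113²) = 352.122.
The smallest integer n is 353.

353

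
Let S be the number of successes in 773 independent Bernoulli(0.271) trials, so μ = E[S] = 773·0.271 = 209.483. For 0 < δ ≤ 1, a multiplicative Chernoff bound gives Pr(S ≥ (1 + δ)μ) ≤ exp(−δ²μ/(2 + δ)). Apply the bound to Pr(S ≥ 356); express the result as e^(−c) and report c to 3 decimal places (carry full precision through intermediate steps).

Write 356 = (1 + δ)μ, so δ = 356/209.483 − 1 = 0.6994219…
Then the exponent is δ²μ/(2 + δ) = (356 − μ)² / (μ·(2 + δ)) = 37.962647.

37.963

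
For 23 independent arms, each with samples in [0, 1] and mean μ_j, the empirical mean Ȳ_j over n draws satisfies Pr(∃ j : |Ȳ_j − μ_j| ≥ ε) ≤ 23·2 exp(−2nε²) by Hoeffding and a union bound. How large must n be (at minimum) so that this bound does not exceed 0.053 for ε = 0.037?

2472

Need 2·23·exp(−2nε²) ≤ 0.053, i.e. exp(−2nε²) ≤ 0.053/46.
So 2nε² ≥ ln(46/0.053) = 6.766105.
Hence n ≥ 6.766105/(2·0.037²) = 2471.185.
The smallest integer n is 2472.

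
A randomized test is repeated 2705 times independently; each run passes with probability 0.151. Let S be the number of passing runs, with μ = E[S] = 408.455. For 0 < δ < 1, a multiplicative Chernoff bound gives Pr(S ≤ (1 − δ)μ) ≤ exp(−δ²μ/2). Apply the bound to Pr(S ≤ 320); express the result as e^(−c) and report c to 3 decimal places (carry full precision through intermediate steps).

Write 320 = (1 − δ)μ, so δ = 1 − 320/408.455 = 0.21656…
Then the exponent is δ²μ/2 = (μ − 320)²/(2μ) = 9.577906.

9.578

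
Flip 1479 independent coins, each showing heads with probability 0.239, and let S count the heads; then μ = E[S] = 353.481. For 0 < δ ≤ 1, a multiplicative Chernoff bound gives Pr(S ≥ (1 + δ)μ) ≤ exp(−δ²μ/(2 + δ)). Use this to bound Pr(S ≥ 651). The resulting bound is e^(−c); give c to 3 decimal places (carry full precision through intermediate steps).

88.123

Write 651 = (1 + δ)μ, so δ = 651/353.481 − 1 = 0.8416831…
Then the exponent is δ²μ/(2 + δ) = (651 − μ)² / (μ·(2 + δ)) = 88.122678.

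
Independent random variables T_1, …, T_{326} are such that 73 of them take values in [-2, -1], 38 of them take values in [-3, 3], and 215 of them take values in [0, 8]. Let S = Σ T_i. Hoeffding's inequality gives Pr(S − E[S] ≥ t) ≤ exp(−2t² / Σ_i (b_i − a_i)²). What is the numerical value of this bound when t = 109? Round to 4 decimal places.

0.2095

Σ(b_i − a_i)² = 73·1² + 38·6² + 215·8² = 15201.
Exponent = 2·109² / 15201 = 1.56319.
Bound = exp(−1.56319) = 0.20947.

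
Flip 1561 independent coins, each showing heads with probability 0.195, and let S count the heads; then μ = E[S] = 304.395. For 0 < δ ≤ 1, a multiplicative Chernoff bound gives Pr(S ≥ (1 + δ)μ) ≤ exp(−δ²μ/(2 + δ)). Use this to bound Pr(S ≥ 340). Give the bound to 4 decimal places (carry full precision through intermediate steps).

Write 340 = (1 + δ)μ, so δ = 340/304.395 − 1 = 0.1169697…
Then the exponent is δ²μ/(2 + δ) = (340 − μ)² / (μ·(2 + δ)) = 1.967296.
Bound = exp(−1.967296) = 0.13983.

0.1398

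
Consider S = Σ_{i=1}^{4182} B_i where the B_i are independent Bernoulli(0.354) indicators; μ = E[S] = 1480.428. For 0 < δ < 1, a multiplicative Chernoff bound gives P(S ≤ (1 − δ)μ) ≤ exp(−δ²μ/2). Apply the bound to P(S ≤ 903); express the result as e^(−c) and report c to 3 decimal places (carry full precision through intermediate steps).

112.610

Write 903 = (1 − δ)μ, so δ = 1 − 903/1480.428 = 0.3900413…
Then the exponent is δ²μ/2 = (μ − 903)²/(2μ) = 112.610372.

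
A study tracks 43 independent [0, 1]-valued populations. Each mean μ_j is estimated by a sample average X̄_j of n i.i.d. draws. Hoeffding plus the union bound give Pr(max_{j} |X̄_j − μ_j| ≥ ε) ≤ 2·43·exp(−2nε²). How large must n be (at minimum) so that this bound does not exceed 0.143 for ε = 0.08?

Need 2·43·exp(−2nε²) ≤ 0.143, i.e. exp(−2nε²) ≤ 0.143/86.
So 2nε² ≥ ln(86/0.143) = 6.399258.
Hence n ≥ 6.399258/(2·0.08²) = 499.942.
The smallest integer n is 500.

500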